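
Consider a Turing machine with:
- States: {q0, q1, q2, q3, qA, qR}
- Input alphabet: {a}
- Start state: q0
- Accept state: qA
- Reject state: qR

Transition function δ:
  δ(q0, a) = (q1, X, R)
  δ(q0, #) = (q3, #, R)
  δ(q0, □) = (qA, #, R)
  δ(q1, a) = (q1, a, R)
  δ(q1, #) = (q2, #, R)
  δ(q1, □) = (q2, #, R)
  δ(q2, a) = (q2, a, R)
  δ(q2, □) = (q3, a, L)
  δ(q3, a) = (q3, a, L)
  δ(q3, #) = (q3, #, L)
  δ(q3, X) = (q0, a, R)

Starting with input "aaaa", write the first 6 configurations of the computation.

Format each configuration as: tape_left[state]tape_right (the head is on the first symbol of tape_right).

Transitions applied:
Step 1: δ(q0, a) = (q1, X, R)
Step 2: δ(q1, a) = (q1, a, R)
Step 3: δ(q1, a) = (q1, a, R)
Step 4: δ(q1, a) = (q1, a, R)
Step 5: δ(q1, □) = (q2, #, R)

The first 6 configurations are:
[q0]aaaa ⊢ X[q1]aaa ⊢ Xa[q1]aa ⊢ Xaa[q1]a ⊢ Xaaa[q1]□ ⊢ Xaaa#[q2]□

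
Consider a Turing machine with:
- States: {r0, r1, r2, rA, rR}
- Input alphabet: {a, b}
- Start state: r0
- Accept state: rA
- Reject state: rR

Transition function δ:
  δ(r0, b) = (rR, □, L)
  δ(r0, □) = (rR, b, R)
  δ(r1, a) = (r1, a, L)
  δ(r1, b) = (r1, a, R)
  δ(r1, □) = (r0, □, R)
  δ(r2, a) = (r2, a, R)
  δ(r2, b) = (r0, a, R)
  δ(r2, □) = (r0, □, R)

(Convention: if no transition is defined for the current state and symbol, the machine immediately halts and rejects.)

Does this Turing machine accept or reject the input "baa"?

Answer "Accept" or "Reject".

Execution trace:
Initial: [r0]baa
Step 1: δ(r0, b) = (rR, □, L) → [rR]□□aa

The machine reaches the reject state rR and halts.

Answer: Reject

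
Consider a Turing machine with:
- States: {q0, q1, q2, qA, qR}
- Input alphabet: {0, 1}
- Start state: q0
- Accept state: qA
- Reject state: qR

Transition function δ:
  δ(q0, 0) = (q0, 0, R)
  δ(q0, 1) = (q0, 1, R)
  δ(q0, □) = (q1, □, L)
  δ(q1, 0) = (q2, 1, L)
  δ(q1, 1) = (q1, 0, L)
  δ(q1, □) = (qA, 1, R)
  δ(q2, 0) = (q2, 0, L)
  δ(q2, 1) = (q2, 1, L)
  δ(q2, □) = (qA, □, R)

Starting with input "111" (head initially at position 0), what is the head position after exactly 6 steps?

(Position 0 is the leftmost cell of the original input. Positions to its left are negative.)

Execution trace (head position shown):
Step 0: [q0]111  (head at position 0)
Step 1: move right → 1[q0]11  (head at position 1)
Step 2: move right → 11[q0]1  (head at position 2)
Step 3: move right → 111[q0]□  (head at position 3)
Step 4: move left → 11[q1]1□  (head at position 2)
Step 5: move left → 1[q1]10□  (head at position 1)
Step 6: move left → [q1]100□  (head at position 0)

After 6 steps, the head is at position 0.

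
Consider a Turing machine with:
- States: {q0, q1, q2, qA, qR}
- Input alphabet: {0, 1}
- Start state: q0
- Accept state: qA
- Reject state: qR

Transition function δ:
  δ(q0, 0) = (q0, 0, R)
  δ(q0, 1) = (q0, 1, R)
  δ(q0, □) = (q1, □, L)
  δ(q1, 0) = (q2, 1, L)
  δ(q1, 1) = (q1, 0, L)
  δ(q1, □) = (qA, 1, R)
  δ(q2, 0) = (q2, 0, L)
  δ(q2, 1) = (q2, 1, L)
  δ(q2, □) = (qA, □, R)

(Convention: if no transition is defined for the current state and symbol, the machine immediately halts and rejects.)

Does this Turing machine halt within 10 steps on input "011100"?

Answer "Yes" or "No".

Execution trace:
Initial: [q0]011100
Step 1: δ(q0, 0) = (q0, 0, R) → 0[q0]11100
Step 2: δ(q0, 1) = (q0, 1, R) → 01[q0]1100
Step 3: δ(q0, 1) = (q0, 1, R) → 011[q0]100
Step 4: δ(q0, 1) = (q0, 1, R) → 0111[q0]00
Step 5: δ(q0, 0) = (q0, 0, R) → 01110[q0]0
Step 6: δ(q0, 0) = (q0, 0, R) → 011100[q0]□
Step 7: δ(q0, □) = (q1, □, L) → 01110[q1]0□
Step 8: δ(q1, 0) = (q2, 1, L) → 0111[q2]01□
Step 9: δ(q2, 0) = (q2, 0, L) → 011[q2]101□
Step 10: δ(q2, 1) = (q2, 1, L) → 01[q2]1101□

The machine has not reached a halting state after 10 steps.
The machine did not halt within the 10-step bound.

Answer: No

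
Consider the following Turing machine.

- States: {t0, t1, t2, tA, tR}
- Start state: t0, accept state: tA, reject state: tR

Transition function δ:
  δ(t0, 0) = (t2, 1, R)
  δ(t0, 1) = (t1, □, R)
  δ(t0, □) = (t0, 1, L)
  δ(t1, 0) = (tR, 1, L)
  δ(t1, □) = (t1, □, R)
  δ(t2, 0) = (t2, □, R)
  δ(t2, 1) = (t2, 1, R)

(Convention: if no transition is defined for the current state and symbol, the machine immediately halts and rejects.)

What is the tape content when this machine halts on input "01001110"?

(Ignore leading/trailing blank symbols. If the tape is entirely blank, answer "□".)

Execution trace:
Initial: [t0]01001110
Step 1: δ(t0, 0) = (t2, 1, R) → 1[t2]1001110
Step 2: δ(t2, 1) = (t2, 1, R) → 11[t2]001110
Step 3: δ(t2, 0) = (t2, □, R) → 11□[t2]01110
Step 4: δ(t2, 0) = (t2, □, R) → 11□□[t2]1110
Step 5: δ(t2, 1) = (t2, 1, R) → 11□□1[t2]110
Step 6: δ(t2, 1) = (t2, 1, R) → 11□□11[t2]10
Step 7: δ(t2, 1) = (t2, 1, R) → 11□□111[t2]0
Step 8: δ(t2, 0) = (t2, □, R) → 11□□111□[t2]□

No transition is defined for δ(t2, □). By convention the machine halts and rejects.

Final tape (ignoring leading/trailing blanks): 11□□111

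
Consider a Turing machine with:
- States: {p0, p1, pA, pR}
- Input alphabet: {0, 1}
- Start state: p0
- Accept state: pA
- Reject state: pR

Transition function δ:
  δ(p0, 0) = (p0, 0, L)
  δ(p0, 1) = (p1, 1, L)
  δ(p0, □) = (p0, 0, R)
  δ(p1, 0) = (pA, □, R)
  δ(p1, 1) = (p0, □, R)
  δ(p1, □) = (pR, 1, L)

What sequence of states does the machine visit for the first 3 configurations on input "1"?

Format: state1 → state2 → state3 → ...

Execution trace:
Initial: [p0]1
Step 1: δ(p0, 1) = (p1, 1, L) → [p1]□1
Step 2: δ(p1, □) = (pR, 1, L) → [pR]□11

The machine reaches the reject state pR and halts.

State sequence: p0 → p1 → pR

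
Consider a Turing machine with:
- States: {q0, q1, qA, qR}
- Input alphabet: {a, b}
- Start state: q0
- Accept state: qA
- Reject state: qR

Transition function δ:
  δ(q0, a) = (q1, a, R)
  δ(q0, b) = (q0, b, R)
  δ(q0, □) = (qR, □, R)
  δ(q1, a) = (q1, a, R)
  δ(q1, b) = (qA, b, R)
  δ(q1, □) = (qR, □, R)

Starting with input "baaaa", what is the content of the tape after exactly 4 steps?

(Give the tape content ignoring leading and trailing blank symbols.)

Execution trace:
Initial: [q0]baaaa
Step 1: δ(q0, b) = (q0, b, R) → b[q0]aaaa
Step 2: δ(q0, a) = (q1, a, R) → ba[q1]aaa
Step 3: δ(q1, a) = (q1, a, R) → baa[q1]aa
Step 4: δ(q1, a) = (q1, a, R) → baaa[q1]a

After 4 steps, the tape (ignoring leading/trailing blanks) is: baaaa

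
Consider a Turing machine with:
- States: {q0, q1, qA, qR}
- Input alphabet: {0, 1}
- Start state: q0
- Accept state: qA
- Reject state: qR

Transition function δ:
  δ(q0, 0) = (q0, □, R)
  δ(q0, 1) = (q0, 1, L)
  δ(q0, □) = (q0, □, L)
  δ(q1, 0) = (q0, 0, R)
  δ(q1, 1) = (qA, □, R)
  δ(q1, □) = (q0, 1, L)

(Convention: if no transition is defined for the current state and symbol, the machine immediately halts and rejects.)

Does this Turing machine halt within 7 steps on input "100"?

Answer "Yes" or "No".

Execution trace:
Initial: [q0]100
Step 1: δ(q0, 1) = (q0, 1, L) → [q0]□100
Step 2: δ(q0, □) = (q0, □, L) → [q0]□□100
Step 3: δ(q0, □) = (q0, □, L) → [q0]□□□100
Step 4: δ(q0, □) = (q0, □, L) → [q0]□□□□100
Step 5: δ(q0, □) = (q0, □, L) → [q0]□□□□□100
Step 6: δ(q0, □) = (q0, □, L) → [q0]□□□□□□100
Step 7: δ(q0, □) = (q0, □, L) → [q0]□□□□□□□100

The machine has not reached a halting state after 7 steps.
The machine did not halt within the 7-step bound.

Answer: No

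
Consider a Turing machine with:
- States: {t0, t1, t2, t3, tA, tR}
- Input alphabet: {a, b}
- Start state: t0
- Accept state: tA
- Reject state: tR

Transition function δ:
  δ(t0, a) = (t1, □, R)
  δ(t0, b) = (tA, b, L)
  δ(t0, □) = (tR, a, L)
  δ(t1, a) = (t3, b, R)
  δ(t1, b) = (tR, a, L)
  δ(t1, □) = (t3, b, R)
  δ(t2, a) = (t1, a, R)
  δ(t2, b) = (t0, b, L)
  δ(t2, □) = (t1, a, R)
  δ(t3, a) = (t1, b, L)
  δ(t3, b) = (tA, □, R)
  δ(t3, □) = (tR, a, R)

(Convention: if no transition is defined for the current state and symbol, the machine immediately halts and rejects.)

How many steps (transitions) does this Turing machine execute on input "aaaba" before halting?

Execution trace:
Initial: [t0]aaaba
Step 1: δ(t0, a) = (t1, □, R) → □[t1]aaba
Step 2: δ(t1, a) = (t3, b, R) → □b[t3]aba
Step 3: δ(t3, a) = (t1, b, L) → □[t1]bbba
Step 4: δ(t1, b) = (tR, a, L) → [tR]□abba

The machine reaches the reject state tR and halts.

The machine executed 4 steps before halting.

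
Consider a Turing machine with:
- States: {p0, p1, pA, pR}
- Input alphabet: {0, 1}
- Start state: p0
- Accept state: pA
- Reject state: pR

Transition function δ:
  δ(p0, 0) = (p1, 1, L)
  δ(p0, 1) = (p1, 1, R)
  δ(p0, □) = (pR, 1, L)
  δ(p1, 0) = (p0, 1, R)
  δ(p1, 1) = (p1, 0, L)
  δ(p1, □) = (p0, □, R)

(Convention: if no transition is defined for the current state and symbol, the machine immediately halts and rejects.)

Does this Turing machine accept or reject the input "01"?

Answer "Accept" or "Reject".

Execution trace:
Initial: [p0]01
Step 1: δ(p0, 0) = (p1, 1, L) → [p1]□11
Step 2: δ(p1, □) = (p0, □, R) → □[p0]11
Step 3: δ(p0, 1) = (p1, 1, R) → □1[p1]1
Step 4: δ(p1, 1) = (p1, 0, L) → □[p1]10
Step 5: δ(p1, 1) = (p1, 0, L) → [p1]□00
Step 6: δ(p1, □) = (p0, □, R) → □[p0]00
Step 7: δ(p0, 0) = (p1, 1, L) → [p1]□10
Step 8: δ(p1, □) = (p0, □, R) → □[p0]10
Step 9: δ(p0, 1) = (p1, 1, R) → □1[p1]0
Step 10: δ(p1, 0) = (p0, 1, R) → □11[p0]□
Step 11: δ(p0, □) = (pR, 1, L) → □1[pR]11

The machine reaches the reject state pR and halts.

Answer: Reject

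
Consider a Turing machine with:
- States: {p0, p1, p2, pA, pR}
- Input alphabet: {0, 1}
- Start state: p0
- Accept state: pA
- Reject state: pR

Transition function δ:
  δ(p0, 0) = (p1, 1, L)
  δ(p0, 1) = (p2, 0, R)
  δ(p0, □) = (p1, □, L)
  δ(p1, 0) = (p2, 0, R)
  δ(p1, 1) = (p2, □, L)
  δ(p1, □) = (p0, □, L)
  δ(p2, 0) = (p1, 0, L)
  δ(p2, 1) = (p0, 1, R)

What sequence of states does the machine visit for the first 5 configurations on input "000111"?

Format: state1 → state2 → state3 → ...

Execution trace:
Initial: [p0]000111
Step 1: δ(p0, 0) = (p1, 1, L) → [p1]□100111
Step 2: δ(p1, □) = (p0, □, L) → [p0]□□100111
Step 3: δ(p0, □) = (p1, □, L) → [p1]□□□100111
Step 4: δ(p1, □) = (p0, □, L) → [p0]□□□□100111

State sequence: p0 → p1 → p0 → p1 → p0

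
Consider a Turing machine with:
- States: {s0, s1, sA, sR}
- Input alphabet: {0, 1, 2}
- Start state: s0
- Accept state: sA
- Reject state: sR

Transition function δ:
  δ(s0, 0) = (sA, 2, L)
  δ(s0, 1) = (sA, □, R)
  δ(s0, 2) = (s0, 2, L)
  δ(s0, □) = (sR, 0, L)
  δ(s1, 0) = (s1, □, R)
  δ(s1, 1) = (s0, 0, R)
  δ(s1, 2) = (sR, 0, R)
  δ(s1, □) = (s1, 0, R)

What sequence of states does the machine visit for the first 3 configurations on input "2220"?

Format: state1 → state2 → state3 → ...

Execution trace:
Initial: [s0]2220
Step 1: δ(s0, 2) = (s0, 2, L) → [s0]□2220
Step 2: δ(s0, □) = (sR, 0, L) → [sR]□02220

The machine reaches the reject state sR and halts.

State sequence: s0 → s0 → sR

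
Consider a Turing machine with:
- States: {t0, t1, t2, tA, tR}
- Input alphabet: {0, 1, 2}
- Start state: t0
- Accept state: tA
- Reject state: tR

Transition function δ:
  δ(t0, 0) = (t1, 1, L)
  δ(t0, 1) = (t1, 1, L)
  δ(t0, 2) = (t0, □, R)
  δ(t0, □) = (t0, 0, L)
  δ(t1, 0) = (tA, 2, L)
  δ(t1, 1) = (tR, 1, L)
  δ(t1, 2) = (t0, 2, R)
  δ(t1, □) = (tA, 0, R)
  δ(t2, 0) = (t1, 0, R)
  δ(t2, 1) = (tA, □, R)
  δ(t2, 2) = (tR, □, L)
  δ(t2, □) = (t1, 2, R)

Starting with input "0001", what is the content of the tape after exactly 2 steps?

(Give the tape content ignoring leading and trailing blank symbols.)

Execution trace:
Initial: [t0]0001
Step 1: δ(t0, 0) = (t1, 1, L) → [t1]□1001
Step 2: δ(t1, □) = (tA, 0, R) → 0[tA]1001

The machine reaches the accept state tA and halts.

After 2 steps, the tape (ignoring leading/trailing blanks) is: 01001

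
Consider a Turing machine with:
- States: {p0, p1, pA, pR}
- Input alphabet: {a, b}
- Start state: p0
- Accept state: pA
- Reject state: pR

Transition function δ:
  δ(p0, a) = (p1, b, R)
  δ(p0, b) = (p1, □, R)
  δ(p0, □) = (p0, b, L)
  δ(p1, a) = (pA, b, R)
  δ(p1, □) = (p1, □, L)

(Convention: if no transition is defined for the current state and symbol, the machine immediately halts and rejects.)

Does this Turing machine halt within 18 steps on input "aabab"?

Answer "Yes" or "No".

Execution trace:
Initial: [p0]aabab
Step 1: δ(p0, a) = (p1, b, R) → b[p1]abab
Step 2: δ(p1, a) = (pA, b, R) → bb[pA]bab

The machine reaches the accept state pA and halts.
The machine halted after 2 steps (within the 18-step bound).

Answer: Yes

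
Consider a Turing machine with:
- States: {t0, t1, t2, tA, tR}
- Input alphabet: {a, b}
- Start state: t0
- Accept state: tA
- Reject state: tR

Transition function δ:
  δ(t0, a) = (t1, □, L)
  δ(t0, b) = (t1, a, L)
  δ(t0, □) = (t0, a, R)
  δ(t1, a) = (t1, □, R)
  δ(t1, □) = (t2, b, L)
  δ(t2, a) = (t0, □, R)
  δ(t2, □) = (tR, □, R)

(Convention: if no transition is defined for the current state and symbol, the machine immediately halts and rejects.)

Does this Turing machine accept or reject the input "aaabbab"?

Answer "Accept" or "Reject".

Execution trace:
Initial: [t0]aaabbab
Step 1: δ(t0, a) = (t1, □, L) → [t1]□□aabbab
Step 2: δ(t1, □) = (t2, b, L) → [t2]□b□aabbab
Step 3: δ(t2, □) = (tR, □, R) → □[tR]b□aabbab

The machine reaches the reject state tR and halts.

Answer: Reject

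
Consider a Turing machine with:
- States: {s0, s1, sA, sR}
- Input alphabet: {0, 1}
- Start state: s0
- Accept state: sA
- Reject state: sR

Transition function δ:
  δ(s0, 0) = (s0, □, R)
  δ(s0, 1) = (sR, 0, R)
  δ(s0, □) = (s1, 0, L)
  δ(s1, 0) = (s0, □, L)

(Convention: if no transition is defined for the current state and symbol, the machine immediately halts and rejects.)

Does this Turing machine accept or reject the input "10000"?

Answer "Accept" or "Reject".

Execution trace:
Initial: [s0]10000
Step 1: δ(s0, 1) = (sR, 0, R) → 0[sR]0000

The machine reaches the reject state sR and halts.

Answer: Reject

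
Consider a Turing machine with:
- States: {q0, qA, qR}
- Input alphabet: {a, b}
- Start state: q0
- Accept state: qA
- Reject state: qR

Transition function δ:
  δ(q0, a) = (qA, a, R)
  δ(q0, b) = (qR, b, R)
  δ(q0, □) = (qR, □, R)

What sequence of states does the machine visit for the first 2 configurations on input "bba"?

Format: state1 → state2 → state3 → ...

Execution trace:
Initial: [q0]bba
Step 1: δ(q0, b) = (qR, b, R) → b[qR]ba

The machine reaches the reject state qR and halts.

State sequence: q0 → qR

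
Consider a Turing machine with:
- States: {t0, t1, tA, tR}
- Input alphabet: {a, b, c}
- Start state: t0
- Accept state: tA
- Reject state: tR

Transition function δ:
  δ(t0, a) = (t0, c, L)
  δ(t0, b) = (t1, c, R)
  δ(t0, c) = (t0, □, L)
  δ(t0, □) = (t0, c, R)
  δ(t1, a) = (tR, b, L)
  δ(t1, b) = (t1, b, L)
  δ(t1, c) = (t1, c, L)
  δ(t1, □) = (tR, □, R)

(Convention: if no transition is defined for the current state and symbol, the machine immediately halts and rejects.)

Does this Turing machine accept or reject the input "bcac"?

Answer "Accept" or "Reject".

Execution trace:
Initial: [t0]bcac
Step 1: δ(t0, b) = (t1, c, R) → c[t1]cac
Step 2: δ(t1, c) = (t1, c, L) → [t1]ccac
Step 3: δ(t1, c) = (t1, c, L) → [t1]□ccac
Step 4: δ(t1, □) = (tR, □, R) → □[tR]ccac

The machine reaches the reject state tR and halts.

Answer: Reject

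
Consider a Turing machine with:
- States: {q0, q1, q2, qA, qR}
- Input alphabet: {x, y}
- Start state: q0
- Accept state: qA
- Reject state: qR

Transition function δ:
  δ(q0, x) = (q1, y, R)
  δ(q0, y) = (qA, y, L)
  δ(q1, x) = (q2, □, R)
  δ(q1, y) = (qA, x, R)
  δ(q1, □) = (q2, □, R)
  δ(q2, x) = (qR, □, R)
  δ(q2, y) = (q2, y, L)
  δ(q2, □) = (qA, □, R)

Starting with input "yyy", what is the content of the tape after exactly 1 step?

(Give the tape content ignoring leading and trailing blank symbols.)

Execution trace:
Initial: [q0]yyy
Step 1: δ(q0, y) = (qA, y, L) → [qA]□yyy

The machine reaches the accept state qA and halts.

After 1 step, the tape (ignoring leading/trailing blanks) is: yyy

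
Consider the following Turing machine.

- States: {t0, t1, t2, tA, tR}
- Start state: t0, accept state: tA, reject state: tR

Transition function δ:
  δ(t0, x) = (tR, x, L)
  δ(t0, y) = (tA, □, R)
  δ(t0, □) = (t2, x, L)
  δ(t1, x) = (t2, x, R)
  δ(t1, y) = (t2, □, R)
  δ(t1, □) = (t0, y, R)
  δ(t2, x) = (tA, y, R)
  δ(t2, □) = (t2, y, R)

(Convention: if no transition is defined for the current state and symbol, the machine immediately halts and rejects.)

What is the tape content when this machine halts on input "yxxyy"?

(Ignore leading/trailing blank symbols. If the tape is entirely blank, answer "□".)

Execution trace:
Initial: [t0]yxxyy
Step 1: δ(t0, y) = (tA, □, R) → □[tA]xxyy

The machine reaches the accept state tA and halts.

Final tape (ignoring leading/trailing blanks): xxyy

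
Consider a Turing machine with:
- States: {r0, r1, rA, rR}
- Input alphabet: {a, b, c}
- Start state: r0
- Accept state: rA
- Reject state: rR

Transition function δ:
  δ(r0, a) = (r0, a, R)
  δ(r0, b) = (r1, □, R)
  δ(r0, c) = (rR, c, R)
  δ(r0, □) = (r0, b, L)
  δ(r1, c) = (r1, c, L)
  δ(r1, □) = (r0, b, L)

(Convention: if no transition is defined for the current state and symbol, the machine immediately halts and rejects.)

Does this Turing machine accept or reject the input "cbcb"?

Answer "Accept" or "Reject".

Execution trace:
Initial: [r0]cbcb
Step 1: δ(r0, c) = (rR, c, R) → c[rR]bcb

The machine reaches the reject state rR and halts.

Answer: Reject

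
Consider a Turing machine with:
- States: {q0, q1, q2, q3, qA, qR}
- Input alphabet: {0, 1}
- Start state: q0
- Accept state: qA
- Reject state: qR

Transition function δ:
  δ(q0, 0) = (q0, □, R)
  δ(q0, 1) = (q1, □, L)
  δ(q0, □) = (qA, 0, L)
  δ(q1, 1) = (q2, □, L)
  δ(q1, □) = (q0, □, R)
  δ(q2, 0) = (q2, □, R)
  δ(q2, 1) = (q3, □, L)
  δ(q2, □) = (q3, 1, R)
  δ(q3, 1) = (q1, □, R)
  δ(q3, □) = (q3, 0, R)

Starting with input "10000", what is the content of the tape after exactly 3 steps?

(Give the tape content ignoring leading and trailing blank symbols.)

Execution trace:
Initial: [q0]10000
Step 1: δ(q0, 1) = (q1, □, L) → [q1]□□0000
Step 2: δ(q1, □) = (q0, □, R) → □[q0]□0000
Step 3: δ(q0, □) = (qA, 0, L) → [qA]□00000

The machine reaches the accept state qA and halts.

After 3 steps, the tape (ignoring leading/trailing blanks) is: 00000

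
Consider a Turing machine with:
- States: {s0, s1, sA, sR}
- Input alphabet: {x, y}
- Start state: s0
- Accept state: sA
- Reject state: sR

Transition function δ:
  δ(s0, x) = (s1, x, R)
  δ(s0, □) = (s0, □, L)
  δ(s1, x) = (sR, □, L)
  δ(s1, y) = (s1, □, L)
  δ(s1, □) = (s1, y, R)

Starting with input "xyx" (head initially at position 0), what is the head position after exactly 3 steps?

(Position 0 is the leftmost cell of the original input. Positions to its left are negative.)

Execution trace (head position shown):
Step 0: [s0]xyx  (head at position 0)
Step 1: move right → x[s1]yx  (head at position 1)
Step 2: move left → [s1]x□x  (head at position 0)
Step 3: move left → [sR]□□□x  (head at position -1)

After 3 steps, the head is at position -1.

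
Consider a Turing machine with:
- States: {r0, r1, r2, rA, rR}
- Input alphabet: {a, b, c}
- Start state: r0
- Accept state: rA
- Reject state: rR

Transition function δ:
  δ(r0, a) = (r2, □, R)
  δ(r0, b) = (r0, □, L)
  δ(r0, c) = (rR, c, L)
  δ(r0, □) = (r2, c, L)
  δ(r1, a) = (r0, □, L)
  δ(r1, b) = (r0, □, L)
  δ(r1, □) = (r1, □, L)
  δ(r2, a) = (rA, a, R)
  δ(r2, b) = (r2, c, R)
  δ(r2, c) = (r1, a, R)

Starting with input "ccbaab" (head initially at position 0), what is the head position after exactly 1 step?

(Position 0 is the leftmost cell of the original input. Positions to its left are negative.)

Execution trace (head position shown):
Step 0: [r0]ccbaab  (head at position 0)
Step 1: move left → [rR]□ccbaab  (head at position -1)

After 1 step, the head is at position -1.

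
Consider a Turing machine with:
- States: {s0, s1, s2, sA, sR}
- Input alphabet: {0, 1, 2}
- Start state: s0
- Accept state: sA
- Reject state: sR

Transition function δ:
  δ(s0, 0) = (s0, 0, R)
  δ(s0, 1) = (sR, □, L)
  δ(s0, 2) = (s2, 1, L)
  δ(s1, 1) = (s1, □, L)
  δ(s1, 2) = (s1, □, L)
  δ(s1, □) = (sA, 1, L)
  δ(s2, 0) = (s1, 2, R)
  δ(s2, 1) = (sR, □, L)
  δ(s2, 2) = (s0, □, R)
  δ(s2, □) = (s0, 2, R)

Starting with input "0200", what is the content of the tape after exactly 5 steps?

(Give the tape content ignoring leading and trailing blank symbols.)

Execution trace:
Initial: [s0]0200
Step 1: δ(s0, 0) = (s0, 0, R) → 0[s0]200
Step 2: δ(s0, 2) = (s2, 1, L) → [s2]0100
Step 3: δ(s2, 0) = (s1, 2, R) → 2[s1]100
Step 4: δ(s1, 1) = (s1, □, L) → [s1]2□00
Step 5: δ(s1, 2) = (s1, □, L) → [s1]□□□00

After 5 steps, the tape (ignoring leading/trailing blanks) is: 00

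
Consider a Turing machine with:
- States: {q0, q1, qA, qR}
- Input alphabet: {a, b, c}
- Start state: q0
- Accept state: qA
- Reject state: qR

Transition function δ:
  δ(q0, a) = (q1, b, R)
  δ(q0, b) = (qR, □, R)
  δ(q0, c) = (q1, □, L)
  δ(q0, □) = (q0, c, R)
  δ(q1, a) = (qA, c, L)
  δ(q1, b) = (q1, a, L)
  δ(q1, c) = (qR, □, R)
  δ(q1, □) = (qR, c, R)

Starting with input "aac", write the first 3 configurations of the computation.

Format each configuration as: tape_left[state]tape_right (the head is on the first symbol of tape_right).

Transitions applied:
Step 1: δ(q0, a) = (q1, b, R)
Step 2: δ(q1, a) = (qA, c, L)

The first 3 configurations are:
[q0]aac ⊢ b[q1]ac ⊢ [qA]bcc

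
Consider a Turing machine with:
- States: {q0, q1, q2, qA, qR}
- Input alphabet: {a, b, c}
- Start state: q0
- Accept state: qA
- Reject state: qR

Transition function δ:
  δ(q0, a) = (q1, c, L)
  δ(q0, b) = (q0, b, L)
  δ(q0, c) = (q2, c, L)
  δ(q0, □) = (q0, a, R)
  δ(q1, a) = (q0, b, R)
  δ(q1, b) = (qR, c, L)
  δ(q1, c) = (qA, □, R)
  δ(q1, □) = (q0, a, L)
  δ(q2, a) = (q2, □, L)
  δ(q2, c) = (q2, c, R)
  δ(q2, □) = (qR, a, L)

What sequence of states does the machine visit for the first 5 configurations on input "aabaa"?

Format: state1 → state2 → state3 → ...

Execution trace:
Initial: [q0]aabaa
Step 1: δ(q0, a) = (q1, c, L) → [q1]□cabaa
Step 2: δ(q1, □) = (q0, a, L) → [q0]□acabaa
Step 3: δ(q0, □) = (q0, a, R) → a[q0]acabaa
Step 4: δ(q0, a) = (q1, c, L) → [q1]accabaa

State sequence: q0 → q1 → q0 → q0 → q1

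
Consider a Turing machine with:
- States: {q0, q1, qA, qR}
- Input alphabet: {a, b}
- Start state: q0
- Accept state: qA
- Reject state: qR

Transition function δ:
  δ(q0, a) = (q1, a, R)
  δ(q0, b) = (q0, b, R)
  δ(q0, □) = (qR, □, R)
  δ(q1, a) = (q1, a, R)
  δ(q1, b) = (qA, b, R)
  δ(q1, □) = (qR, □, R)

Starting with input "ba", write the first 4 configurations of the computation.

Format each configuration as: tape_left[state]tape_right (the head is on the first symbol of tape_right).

Transitions applied:
Step 1: δ(q0, b) = (q0, b, R)
Step 2: δ(q0, a) = (q1, a, R)
Step 3: δ(q1, □) = (qR, □, R)

The first 4 configurations are:
[q0]ba ⊢ b[q0]a ⊢ ba[q1]□ ⊢ ba□[qR]□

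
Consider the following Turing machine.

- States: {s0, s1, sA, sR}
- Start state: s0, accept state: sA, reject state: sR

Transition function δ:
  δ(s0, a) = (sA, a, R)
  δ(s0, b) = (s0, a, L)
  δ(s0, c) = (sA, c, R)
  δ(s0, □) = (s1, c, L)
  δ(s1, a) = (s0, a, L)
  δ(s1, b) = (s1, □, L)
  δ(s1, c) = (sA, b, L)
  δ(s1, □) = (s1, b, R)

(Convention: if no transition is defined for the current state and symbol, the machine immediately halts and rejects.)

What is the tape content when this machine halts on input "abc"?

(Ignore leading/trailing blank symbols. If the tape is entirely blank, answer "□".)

Execution trace:
Initial: [s0]abc
Step 1: δ(s0, a) = (sA, a, R) → a[sA]bc

The machine reaches the accept state sA and halts.

Final tape (ignoring leading/trailing blanks): abc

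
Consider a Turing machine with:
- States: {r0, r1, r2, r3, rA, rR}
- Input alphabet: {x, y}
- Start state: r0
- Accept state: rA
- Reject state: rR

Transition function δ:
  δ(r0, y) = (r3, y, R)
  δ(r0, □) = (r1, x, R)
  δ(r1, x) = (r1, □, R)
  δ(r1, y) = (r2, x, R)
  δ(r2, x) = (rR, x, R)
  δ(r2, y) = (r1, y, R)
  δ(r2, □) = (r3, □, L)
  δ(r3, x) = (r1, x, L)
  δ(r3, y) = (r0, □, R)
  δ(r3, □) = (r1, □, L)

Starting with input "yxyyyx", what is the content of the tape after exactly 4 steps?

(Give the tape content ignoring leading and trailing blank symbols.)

Execution trace:
Initial: [r0]yxyyyx
Step 1: δ(r0, y) = (r3, y, R) → y[r3]xyyyx
Step 2: δ(r3, x) = (r1, x, L) → [r1]yxyyyx
Step 3: δ(r1, y) = (r2, x, R) → x[r2]xyyyx
Step 4: δ(r2, x) = (rR, x, R) → xx[rR]yyyx

The machine reaches the reject state rR and halts.

After 4 steps, the tape (ignoring leading/trailing blanks) is: xxyyyx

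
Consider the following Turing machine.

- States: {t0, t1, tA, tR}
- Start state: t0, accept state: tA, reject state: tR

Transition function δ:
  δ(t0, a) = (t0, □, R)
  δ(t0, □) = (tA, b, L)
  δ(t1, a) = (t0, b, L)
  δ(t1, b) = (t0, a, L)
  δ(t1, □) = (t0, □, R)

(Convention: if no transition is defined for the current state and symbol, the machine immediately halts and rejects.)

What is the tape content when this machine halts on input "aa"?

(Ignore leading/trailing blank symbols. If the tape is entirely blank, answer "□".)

Execution trace:
Initial: [t0]aa
Step 1: δ(t0, a) = (t0, □, R) → □[t0]a
Step 2: δ(t0, a) = (t0, □, R) → □□[t0]□
Step 3: δ(t0, □) = (tA, b, L) → □[tA]□b

The machine reaches the accept state tA and halts.

Final tape (ignoring leading/trailing blanks): b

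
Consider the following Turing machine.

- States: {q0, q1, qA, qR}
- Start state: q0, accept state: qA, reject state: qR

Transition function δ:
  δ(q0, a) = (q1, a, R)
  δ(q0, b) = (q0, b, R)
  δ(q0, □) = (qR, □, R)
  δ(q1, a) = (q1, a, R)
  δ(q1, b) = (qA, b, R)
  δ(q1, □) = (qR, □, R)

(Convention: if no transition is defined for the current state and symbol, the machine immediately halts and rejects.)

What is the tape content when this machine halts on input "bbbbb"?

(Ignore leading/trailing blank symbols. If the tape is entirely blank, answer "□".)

Execution trace:
Initial: [q0]bbbbb
Step 1: δ(q0, b) = (q0, b, R) → b[q0]bbbb
Step 2: δ(q0, b) = (q0, b, R) → bb[q0]bbb
Step 3: δ(q0, b) = (q0, b, R) → bbb[q0]bb
Step 4: δ(q0, b) = (q0, b, R) → bbbb[q0]b
Step 5: δ(q0, b) = (q0, b, R) → bbbbb[q0]□
Step 6: δ(q0, □) = (qR, □, R) → bbbbb□[qR]□

The machine reaches the reject state qR and halts.

Final tape (ignoring leading/trailing blanks): bbbbb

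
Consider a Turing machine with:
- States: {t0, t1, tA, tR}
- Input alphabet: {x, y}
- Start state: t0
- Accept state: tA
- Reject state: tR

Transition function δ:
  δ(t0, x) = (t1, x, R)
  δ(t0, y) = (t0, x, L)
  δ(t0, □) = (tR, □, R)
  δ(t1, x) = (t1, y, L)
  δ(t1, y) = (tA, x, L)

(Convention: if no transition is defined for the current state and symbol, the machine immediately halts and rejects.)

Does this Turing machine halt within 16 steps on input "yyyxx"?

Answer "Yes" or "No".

Execution trace:
Initial: [t0]yyyxx
Step 1: δ(t0, y) = (t0, x, L) → [t0]□xyyxx
Step 2: δ(t0, □) = (tR, □, R) → □[tR]xyyxx

The machine reaches the reject state tR and halts.
The machine halted after 2 steps (within the 16-step bound).

Answer: Yes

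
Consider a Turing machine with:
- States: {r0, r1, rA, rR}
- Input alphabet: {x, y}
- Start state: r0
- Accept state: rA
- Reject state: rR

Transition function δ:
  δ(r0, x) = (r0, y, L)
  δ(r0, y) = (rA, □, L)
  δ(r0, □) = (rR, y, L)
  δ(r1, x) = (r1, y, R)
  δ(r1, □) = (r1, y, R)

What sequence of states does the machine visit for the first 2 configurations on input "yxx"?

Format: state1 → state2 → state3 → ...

Execution trace:
Initial: [r0]yxx
Step 1: δ(r0, y) = (rA, □, L) → [rA]□□xx

The machine reaches the accept state rA and halts.

State sequence: r0 → rA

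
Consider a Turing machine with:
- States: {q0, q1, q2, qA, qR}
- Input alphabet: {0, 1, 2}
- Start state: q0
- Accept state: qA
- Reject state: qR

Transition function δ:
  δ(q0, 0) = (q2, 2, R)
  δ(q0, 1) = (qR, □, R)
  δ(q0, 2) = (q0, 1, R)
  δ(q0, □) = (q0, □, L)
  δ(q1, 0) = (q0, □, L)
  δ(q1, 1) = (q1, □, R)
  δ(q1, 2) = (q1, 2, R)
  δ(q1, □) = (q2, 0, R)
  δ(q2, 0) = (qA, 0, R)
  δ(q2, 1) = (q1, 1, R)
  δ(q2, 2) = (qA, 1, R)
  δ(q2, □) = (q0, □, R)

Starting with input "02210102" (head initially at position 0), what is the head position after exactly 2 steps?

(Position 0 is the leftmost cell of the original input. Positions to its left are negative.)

Execution trace (head position shown):
Step 0: [q0]02210102  (head at position 0)
Step 1: move right → 2[q2]2210102  (head at position 1)
Step 2: move right → 21[qA]210102  (head at position 2)

After 2 steps, the head is at position 2.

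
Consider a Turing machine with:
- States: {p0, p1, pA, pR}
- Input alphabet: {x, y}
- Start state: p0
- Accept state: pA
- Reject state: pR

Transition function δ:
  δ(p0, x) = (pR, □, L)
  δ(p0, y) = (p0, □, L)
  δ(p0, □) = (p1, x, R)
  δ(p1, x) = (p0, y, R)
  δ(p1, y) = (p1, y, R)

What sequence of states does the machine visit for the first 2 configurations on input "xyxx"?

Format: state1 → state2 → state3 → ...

Execution trace:
Initial: [p0]xyxx
Step 1: δ(p0, x) = (pR, □, L) → [pR]□□yxx

The machine reaches the reject state pR and halts.

State sequence: p0 → pR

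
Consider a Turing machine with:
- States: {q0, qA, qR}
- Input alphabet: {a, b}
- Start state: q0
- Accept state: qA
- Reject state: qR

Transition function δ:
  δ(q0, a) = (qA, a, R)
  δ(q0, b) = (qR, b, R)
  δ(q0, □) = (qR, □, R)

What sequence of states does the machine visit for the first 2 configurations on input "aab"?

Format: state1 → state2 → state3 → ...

Execution trace:
Initial: [q0]aab
Step 1: δ(q0, a) = (qA, a, R) → a[qA]ab

The machine reaches the accept state qA and halts.

State sequence: q0 → qA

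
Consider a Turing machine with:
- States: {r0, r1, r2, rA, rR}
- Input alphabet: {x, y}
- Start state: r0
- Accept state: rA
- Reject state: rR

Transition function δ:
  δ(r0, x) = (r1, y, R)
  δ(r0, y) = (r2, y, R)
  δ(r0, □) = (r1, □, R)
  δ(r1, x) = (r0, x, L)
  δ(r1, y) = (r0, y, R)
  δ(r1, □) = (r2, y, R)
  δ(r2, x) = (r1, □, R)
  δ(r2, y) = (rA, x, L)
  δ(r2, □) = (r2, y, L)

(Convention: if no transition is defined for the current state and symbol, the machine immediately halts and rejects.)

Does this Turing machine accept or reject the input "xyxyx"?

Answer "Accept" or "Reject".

Execution trace:
Initial: [r0]xyxyx
Step 1: δ(r0, x) = (r1, y, R) → y[r1]yxyx
Step 2: δ(r1, y) = (r0, y, R) → yy[r0]xyx
Step 3: δ(r0, x) = (r1, y, R) → yyy[r1]yx
Step 4: δ(r1, y) = (r0, y, R) → yyyy[r0]x
Step 5: δ(r0, x) = (r1, y, R) → yyyyy[r1]□
Step 6: δ(r1, □) = (r2, y, R) → yyyyyy[r2]□
Step 7: δ(r2, □) = (r2, y, L) → yyyyy[r2]yy
Step 8: δ(r2, y) = (rA, x, L) → yyyy[rA]yxy

The machine reaches the accept state rA and halts.

Answer: Accept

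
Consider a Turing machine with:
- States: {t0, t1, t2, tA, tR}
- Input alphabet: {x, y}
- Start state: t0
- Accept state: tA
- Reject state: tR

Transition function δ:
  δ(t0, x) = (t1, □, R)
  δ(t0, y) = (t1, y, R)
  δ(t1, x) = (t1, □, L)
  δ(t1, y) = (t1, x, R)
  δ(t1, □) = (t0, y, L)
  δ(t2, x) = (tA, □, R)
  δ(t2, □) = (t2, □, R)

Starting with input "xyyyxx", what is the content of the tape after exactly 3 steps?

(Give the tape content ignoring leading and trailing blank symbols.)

Execution trace:
Initial: [t0]xyyyxx
Step 1: δ(t0, x) = (t1, □, R) → □[t1]yyyxx
Step 2: δ(t1, y) = (t1, x, R) → □x[t1]yyxx
Step 3: δ(t1, y) = (t1, x, R) → □xx[t1]yxx

After 3 steps, the tape (ignoring leading/trailing blanks) is: xxyxx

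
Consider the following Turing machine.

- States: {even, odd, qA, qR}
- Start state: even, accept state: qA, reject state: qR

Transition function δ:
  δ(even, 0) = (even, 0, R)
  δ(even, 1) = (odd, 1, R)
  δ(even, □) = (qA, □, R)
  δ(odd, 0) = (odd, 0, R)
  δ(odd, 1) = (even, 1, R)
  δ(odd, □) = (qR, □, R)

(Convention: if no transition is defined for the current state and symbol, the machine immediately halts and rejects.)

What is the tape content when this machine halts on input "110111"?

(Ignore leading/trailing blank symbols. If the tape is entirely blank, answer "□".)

Execution trace:
Initial: [even]110111
Step 1: δ(even, 1) = (odd, 1, R) → 1[odd]10111
Step 2: δ(odd, 1) = (even, 1, R) → 11[even]0111
Step 3: δ(even, 0) = (even, 0, R) → 110[even]111
Step 4: δ(even, 1) = (odd, 1, R) → 1101[odd]11
Step 5: δ(odd, 1) = (even, 1, R) → 11011[even]1
Step 6: δ(even, 1) = (odd, 1, R) → 110111[odd]□
Step 7: δ(odd, □) = (qR, □, R) → 110111□[qR]□

The machine reaches the reject state qR and halts.

Final tape (ignoring leading/trailing blanks): 110111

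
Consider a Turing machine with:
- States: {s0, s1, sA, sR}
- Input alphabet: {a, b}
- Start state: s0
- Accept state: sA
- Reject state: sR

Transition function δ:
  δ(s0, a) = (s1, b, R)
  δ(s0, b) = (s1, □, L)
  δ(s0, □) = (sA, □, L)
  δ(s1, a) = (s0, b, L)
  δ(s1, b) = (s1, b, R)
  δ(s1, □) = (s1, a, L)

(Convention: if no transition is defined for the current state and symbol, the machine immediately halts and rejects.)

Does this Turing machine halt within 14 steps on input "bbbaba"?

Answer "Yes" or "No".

Execution trace:
Initial: [s0]bbbaba
Step 1: δ(s0, b) = (s1, □, L) → [s1]□□bbaba
Step 2: δ(s1, □) = (s1, a, L) → [s1]□a□bbaba
Step 3: δ(s1, □) = (s1, a, L) → [s1]□aa□bbaba
Step 4: δ(s1, □) = (s1, a, L) → [s1]□aaa□bbaba
Step 5: δ(s1, □) = (s1, a, L) → [s1]□aaaa□bbaba
Step 6: δ(s1, □) = (s1, a, L) → [s1]□aaaaa□bbaba
Step 7: δ(s1, □) = (s1, a, L) → [s1]□aaaaaa□bbaba
Step 8: δ(s1, □) = (s1, a, L) → [s1]□aaaaaaa□bbaba
Step 9: δ(s1, □) = (s1, a, L) → [s1]□aaaaaaaa□bbaba
Step 10: δ(s1, □) = (s1, a, L) → [s1]□aaaaaaaaa□bbaba
Step 11: δ(s1, □) = (s1, a, L) → [s1]□aaaaaaaaaa□bbaba
Step 12: δ(s1, □) = (s1, a, L) → [s1]□aaaaaaaaaaa□bbaba
Step 13: δ(s1, □) = (s1, a, L) → [s1]□aaaaaaaaaaaa□bbaba
Step 14: δ(s1, □) = (s1, a, L) → [s1]□aaaaaaaaaaaaa□bbaba

The machine has not reached a halting state after 14 steps.
The machine did not halt within the 14-step bound.

Answer: No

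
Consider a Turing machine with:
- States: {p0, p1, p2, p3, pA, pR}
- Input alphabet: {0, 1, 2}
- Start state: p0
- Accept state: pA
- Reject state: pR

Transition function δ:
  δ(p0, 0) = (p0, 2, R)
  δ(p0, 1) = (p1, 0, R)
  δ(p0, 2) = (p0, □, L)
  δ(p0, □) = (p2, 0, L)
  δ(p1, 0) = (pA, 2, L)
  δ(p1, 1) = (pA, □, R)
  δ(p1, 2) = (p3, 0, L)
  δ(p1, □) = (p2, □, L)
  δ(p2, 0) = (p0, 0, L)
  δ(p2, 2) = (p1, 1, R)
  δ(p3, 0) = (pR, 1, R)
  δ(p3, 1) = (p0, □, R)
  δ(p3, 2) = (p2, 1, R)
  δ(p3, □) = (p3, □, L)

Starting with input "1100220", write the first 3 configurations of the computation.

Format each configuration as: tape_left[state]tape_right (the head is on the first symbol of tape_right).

Transitions applied:
Step 1: δ(p0, 1) = (p1, 0, R)
Step 2: δ(p1, 1) = (pA, □, R)

The first 3 configurations are:
[p0]1100220 ⊢ 0[p1]100220 ⊢ 0□[pA]00220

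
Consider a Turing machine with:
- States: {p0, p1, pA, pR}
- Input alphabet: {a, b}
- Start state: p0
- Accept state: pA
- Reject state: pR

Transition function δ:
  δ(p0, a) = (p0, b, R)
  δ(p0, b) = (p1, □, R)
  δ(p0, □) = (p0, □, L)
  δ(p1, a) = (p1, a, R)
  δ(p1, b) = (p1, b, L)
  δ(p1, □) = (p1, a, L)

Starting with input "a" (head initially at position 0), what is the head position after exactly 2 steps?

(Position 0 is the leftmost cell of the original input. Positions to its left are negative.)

Execution trace (head position shown):
Step 0: [p0]a  (head at position 0)
Step 1: move right → b[p0]□  (head at position 1)
Step 2: move left → [p0]b□  (head at position 0)

After 2 steps, the head is at position 0.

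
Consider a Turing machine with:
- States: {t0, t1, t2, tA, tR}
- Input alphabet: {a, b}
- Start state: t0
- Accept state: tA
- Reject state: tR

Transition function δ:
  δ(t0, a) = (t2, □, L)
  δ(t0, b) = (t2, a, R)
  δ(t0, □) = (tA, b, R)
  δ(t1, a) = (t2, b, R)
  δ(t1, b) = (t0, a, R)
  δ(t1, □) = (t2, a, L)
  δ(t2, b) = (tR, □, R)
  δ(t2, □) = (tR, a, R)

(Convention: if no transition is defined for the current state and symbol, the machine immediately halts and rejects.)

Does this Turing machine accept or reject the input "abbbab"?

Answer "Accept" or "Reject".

Execution trace:
Initial: [t0]abbbab
Step 1: δ(t0, a) = (t2, □, L) → [t2]□□bbbab
Step 2: δ(t2, □) = (tR, a, R) → a[tR]□bbbab

The machine reaches the reject state tR and halts.

Answer: Reject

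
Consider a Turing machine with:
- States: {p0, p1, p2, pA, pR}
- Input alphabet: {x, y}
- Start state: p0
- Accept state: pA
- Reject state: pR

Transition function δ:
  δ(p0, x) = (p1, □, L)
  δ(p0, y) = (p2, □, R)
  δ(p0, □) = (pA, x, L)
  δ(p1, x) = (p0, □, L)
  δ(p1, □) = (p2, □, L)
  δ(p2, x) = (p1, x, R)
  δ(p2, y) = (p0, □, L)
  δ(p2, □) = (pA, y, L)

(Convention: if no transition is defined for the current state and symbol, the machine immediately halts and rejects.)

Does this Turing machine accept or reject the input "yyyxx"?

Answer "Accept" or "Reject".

Execution trace:
Initial: [p0]yyyxx
Step 1: δ(p0, y) = (p2, □, R) → □[p2]yyxx
Step 2: δ(p2, y) = (p0, □, L) → [p0]□□yxx
Step 3: δ(p0, □) = (pA, x, L) → [pA]□x□yxx

The machine reaches the accept state pA and halts.

Answer: Accept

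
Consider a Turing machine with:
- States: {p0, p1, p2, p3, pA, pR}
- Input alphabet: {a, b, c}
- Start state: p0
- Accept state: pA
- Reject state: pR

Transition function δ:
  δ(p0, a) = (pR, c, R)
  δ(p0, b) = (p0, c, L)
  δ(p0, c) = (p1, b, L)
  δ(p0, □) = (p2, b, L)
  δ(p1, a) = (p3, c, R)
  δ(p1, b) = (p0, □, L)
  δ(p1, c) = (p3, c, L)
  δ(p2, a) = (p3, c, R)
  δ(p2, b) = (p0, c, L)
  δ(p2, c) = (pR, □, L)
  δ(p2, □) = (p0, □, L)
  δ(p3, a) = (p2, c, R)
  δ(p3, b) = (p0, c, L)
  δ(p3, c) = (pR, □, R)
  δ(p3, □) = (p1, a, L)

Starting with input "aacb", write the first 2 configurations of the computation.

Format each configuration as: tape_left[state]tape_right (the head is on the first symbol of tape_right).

Transitions applied:
Step 1: δ(p0, a) = (pR, c, R)

The first 2 configurations are:
[p0]aacb ⊢ c[pR]acb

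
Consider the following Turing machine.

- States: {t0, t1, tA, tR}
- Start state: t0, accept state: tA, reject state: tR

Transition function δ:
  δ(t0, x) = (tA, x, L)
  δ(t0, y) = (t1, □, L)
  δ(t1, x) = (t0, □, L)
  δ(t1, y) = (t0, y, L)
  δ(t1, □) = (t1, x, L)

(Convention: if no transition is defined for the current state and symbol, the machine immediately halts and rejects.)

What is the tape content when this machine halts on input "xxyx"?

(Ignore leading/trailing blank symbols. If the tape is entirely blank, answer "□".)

Execution trace:
Initial: [t0]xxyx
Step 1: δ(t0, x) = (tA, x, L) → [tA]□xxyx

The machine reaches the accept state tA and halts.

Final tape (ignoring leading/trailing blanks): xxyx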